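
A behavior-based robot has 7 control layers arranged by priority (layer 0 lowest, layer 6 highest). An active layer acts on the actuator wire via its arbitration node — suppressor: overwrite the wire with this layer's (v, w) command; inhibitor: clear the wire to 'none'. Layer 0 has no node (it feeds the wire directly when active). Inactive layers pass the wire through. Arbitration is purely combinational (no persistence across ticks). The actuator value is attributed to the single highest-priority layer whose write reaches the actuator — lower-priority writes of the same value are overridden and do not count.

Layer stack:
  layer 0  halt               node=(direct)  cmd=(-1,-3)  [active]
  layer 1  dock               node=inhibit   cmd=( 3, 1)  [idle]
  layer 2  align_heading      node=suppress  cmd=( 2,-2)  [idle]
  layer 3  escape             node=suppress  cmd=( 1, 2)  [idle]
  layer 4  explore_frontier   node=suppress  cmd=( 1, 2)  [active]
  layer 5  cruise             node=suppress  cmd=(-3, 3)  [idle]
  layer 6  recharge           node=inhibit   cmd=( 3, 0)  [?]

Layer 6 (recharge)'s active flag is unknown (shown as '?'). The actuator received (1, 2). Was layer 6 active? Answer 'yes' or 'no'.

If layer 6 is active=yes:
  actuator would be none
If layer 6 is active=no:
  actuator would be (1, 2)
Observed (1, 2), so layer 6 was idle.

no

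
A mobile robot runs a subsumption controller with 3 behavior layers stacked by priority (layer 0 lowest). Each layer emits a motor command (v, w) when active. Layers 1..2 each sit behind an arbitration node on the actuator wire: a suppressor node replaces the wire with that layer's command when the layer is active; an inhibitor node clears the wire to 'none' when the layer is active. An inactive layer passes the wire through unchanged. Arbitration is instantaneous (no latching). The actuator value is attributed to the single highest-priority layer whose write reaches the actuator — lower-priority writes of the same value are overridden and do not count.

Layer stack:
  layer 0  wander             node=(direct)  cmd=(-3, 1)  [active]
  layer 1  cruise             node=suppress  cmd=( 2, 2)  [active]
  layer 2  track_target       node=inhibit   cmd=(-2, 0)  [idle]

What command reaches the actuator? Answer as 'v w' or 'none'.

layer 0 (wander) active — direct: (-3, 1)
layer 1 (cruise) active — suppresses: (2, 2)
layer 2 (track_target) idle — unchanged: (2, 2)
→ actuator (2, 2)

2 2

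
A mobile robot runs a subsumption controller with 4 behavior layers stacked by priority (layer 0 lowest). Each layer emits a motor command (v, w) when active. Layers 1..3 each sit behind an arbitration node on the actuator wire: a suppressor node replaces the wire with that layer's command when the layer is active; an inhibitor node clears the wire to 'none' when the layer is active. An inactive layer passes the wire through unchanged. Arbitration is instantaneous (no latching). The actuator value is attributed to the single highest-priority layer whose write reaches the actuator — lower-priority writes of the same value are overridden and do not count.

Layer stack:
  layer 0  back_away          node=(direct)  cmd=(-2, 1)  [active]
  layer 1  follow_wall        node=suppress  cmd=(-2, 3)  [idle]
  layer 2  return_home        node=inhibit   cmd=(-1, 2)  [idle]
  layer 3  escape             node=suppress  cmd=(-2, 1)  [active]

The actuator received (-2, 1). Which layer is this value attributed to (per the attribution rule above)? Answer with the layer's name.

escape

[0] back_away on; wire := (-2, 1)
[1] follow_wall off; pass (-2, 1)
[2] return_home off; pass (-2, 1)
[3] escape on (suppress); wire := (-2, 1)
output (-2, 1)
last writer: layer 3 = escape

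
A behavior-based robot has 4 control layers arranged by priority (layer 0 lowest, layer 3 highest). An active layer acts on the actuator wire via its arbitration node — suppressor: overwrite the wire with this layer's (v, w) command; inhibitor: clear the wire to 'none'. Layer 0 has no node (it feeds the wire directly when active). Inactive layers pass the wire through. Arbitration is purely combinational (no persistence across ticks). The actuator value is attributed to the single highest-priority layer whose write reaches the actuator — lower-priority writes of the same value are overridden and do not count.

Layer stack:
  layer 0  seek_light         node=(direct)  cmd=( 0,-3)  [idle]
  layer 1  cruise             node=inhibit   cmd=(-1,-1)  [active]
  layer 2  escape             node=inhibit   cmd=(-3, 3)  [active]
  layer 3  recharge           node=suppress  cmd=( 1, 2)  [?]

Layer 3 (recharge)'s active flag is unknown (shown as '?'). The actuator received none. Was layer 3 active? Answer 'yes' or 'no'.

If layer 3 is active=yes:
  actuator would be (1, 2)
If layer 3 is active=no:
  actuator would be none
Observed none, so layer 3 was idle.

no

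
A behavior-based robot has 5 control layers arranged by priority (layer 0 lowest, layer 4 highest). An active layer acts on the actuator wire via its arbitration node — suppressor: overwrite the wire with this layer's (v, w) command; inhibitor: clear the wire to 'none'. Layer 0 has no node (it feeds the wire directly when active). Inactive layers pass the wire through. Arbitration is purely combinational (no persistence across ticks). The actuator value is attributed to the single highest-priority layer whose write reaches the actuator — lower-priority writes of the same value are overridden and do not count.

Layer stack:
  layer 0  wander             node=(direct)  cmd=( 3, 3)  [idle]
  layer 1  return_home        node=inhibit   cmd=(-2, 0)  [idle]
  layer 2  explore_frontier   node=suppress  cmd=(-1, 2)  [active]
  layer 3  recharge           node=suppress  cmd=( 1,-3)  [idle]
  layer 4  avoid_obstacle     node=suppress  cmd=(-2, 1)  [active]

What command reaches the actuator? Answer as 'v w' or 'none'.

-2 1

layer 0 (wander) idle — none
layer 1 (return_home) idle — unchanged: none
layer 2 (explore_frontier) active — suppresses: (-1, 2)
layer 3 (recharge) idle — unchanged: (-1, 2)
layer 4 (avoid_obstacle) active — suppresses: (-2, 1)
→ actuator (-2, 1)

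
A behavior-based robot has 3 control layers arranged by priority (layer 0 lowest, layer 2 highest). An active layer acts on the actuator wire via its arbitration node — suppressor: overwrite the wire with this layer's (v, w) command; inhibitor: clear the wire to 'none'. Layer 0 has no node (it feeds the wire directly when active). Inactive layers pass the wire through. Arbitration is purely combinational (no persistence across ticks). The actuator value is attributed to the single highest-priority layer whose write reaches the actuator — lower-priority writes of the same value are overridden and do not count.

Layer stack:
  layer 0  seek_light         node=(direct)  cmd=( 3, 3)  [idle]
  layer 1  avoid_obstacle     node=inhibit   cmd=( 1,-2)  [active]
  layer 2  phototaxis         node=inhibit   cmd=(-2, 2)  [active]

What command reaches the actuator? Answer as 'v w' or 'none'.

none

L0 seek_light: idle → wire = none
L1 avoid_obstacle: active, inhibitor → wire = none
L2 phototaxis: active, inhibitor → wire = none
actuator = none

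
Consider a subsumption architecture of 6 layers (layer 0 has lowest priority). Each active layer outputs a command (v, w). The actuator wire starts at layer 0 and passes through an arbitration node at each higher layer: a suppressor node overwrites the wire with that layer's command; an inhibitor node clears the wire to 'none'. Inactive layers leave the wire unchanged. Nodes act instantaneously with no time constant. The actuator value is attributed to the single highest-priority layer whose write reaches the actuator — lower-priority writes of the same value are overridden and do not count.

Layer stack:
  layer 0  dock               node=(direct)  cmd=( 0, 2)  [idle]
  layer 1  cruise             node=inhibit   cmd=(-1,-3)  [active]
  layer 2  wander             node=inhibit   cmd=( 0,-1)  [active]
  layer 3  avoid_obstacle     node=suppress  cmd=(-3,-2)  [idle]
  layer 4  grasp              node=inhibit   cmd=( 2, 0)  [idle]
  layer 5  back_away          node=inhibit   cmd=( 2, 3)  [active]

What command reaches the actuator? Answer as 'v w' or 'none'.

layer 0 (dock) idle — none
layer 1 (cruise) active — inhibits: none
layer 2 (wander) active — inhibits: none
layer 3 (avoid_obstacle) idle — unchanged: none
layer 4 (grasp) idle — unchanged: none
layer 5 (back_away) active — inhibits: none
→ actuator none

none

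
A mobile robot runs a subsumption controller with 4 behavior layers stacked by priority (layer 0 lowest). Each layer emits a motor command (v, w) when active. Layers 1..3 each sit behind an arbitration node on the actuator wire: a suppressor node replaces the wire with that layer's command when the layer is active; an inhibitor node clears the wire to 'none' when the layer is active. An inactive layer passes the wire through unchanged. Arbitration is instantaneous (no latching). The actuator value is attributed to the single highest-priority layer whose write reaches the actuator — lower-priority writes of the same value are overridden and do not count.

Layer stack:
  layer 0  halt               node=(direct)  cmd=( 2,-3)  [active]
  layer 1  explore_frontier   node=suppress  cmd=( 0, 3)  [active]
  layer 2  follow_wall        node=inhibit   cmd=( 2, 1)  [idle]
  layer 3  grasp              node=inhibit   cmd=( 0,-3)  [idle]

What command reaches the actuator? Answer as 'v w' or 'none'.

[0] halt on; wire := (2, -3)
[1] explore_frontier on (suppress); wire := (0, 3)
[2] follow_wall off; pass (0, 3)
[3] grasp off; pass (0, 3)
output (0, 3)

0 3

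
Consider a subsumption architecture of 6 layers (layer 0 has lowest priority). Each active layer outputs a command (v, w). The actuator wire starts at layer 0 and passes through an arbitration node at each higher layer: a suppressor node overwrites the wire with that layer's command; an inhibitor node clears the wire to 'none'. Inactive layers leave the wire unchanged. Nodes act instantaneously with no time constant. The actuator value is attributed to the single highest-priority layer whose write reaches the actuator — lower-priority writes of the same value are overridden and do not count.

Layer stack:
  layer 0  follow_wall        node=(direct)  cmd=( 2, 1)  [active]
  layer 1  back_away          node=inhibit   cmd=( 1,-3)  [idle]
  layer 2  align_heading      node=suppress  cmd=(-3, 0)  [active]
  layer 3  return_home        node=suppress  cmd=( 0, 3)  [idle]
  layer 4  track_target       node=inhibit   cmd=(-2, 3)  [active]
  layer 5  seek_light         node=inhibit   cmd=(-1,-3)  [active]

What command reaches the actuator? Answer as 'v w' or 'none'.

none

layer 0 (follow_wall) active — direct: (2, 1)
layer 1 (back_away) idle — unchanged: (2, 1)
layer 2 (align_heading) active — suppresses: (-3, 0)
layer 3 (return_home) idle — unchanged: (-3, 0)
layer 4 (track_target) active — inhibits: none
layer 5 (seek_light) active — inhibits: none
→ actuator none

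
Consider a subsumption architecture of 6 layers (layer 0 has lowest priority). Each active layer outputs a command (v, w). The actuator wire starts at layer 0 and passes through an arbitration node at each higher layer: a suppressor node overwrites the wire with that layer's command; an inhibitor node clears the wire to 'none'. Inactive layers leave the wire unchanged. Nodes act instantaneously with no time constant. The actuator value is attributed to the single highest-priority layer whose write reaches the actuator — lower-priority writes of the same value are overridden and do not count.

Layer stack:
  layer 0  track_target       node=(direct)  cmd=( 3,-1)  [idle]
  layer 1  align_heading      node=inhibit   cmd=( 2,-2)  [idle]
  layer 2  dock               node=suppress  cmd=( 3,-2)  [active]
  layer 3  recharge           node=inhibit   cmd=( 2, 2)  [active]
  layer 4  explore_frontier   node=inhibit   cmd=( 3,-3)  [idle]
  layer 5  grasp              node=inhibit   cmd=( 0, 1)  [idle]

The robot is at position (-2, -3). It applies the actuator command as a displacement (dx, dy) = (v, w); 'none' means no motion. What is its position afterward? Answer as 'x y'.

-2 -3

L0 track_target: idle → wire = none
L1 align_heading: idle → wire stays none
L2 dock: active, suppressor → wire = (3, -2)
L3 recharge: active, inhibitor → wire = none
L4 explore_frontier: idle → wire stays none
L5 grasp: idle → wire stays none
actuator = none
position: (-2, -3) + none = (-2, -3)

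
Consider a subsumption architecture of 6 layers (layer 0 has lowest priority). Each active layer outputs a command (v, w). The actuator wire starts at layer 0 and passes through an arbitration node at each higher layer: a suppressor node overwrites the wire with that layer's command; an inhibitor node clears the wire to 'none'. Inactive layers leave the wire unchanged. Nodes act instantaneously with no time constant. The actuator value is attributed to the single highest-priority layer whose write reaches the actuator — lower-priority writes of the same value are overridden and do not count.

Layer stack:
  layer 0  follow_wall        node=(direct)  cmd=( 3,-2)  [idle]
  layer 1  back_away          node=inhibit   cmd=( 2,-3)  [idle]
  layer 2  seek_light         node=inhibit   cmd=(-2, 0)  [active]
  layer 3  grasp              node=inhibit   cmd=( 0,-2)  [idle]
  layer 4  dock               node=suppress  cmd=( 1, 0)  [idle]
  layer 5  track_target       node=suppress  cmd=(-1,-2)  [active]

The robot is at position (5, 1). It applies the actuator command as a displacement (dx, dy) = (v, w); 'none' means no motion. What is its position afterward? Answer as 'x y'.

4 -1

L0 follow_wall: idle → wire = none
L1 back_away: idle → wire stays none
L2 seek_light: active, inhibitor → wire = none
L3 grasp: idle → wire stays none
L4 dock: idle → wire stays none
L5 track_target: active, suppressor → wire = (-1, -2)
actuator = (-1, -2)
position: (5, 1) + (-1, -2) = (4, -1)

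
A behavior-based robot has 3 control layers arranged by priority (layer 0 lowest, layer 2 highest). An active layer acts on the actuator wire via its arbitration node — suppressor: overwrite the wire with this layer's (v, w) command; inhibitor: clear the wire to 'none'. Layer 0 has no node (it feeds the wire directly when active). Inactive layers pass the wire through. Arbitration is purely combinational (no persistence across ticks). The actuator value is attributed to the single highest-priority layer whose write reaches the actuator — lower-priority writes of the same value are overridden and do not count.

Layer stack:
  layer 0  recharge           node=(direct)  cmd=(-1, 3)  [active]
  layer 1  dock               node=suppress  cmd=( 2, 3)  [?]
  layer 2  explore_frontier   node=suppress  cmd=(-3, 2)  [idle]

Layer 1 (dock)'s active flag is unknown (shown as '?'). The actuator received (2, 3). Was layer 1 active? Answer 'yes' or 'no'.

yes

If layer 1 is active=yes:
  actuator would be (2, 3)
If layer 1 is active=no:
  actuator would be (-1, 3)
Observed (2, 3), so layer 1 was active.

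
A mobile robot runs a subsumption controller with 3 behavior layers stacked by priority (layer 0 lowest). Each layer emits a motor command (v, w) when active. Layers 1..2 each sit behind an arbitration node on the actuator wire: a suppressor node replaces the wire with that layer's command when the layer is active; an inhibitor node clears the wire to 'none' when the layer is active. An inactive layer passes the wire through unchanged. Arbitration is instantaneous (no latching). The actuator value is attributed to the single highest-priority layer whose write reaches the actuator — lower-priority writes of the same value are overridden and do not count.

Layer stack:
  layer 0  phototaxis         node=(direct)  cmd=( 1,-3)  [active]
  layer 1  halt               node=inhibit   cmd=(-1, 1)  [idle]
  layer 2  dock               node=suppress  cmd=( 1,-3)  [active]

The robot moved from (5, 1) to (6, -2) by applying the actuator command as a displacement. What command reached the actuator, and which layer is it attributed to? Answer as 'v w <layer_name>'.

1 -3 dock

displacement = (6, -2) − (5, 1) = (1, -3)
[0] phototaxis on; wire := (1, -3)
[1] halt off; pass (1, -3)
[2] dock on (suppress); wire := (1, -3)
output (1, -3) — from layer 2 (dock)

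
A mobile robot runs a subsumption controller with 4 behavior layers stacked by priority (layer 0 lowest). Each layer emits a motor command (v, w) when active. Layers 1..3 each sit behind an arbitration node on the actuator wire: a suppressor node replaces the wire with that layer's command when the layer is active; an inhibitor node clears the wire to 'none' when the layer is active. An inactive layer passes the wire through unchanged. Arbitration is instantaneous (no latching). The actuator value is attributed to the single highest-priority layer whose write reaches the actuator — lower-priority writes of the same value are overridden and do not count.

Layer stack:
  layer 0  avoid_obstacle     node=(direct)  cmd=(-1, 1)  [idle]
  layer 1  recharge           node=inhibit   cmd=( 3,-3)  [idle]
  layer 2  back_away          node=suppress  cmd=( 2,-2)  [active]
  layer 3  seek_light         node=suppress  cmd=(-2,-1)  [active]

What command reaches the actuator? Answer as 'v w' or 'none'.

[0] avoid_obstacle off; wire := none
[1] recharge off; pass none
[2] back_away on (suppress); wire := (2, -2)
[3] seek_light on (suppress); wire := (-2, -1)
output (-2, -1)

-2 -1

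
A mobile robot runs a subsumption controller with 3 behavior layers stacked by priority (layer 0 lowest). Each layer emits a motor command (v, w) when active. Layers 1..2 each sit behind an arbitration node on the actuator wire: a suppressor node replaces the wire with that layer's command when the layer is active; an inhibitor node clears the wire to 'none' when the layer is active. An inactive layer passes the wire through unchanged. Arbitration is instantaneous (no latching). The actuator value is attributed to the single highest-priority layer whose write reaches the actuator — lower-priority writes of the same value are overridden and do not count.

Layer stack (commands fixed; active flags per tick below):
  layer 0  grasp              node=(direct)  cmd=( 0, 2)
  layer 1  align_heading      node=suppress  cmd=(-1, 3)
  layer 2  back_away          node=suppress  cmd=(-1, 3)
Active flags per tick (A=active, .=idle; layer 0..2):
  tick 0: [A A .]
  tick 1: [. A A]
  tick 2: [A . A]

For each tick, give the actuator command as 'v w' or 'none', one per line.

tick 0:
  layer 0 (grasp) active — direct: (0, 2)
  layer 1 (align_heading) active — suppresses: (-1, 3)
  layer 2 (back_away) idle — unchanged: (-1, 3)
  → actuator (-1, 3)
tick 1:
  layer 0 (grasp) idle — none
  layer 1 (align_heading) active — suppresses: (-1, 3)
  layer 2 (back_away) active — suppresses: (-1, 3)
  → actuator (-1, 3)
tick 2:
  layer 0 (grasp) active — direct: (0, 2)
  layer 1 (align_heading) idle — unchanged: (0, 2)
  layer 2 (back_away) active — suppresses: (-1, 3)
  → actuator (-1, 3)

-1 3
-1 3
-1 3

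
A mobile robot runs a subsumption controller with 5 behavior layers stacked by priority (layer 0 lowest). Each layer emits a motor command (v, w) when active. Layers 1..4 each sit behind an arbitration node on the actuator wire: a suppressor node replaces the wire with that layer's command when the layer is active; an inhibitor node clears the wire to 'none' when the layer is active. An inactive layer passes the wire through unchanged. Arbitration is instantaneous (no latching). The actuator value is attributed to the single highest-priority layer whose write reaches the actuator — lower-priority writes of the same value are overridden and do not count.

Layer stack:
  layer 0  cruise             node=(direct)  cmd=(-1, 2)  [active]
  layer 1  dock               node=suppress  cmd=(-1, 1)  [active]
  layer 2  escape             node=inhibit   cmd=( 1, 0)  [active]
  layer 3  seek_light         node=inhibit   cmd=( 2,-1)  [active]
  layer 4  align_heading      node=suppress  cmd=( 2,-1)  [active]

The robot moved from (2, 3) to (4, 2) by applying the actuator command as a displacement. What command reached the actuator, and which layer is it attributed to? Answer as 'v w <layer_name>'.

2 -1 align_heading

displacement = (4, 2) − (2, 3) = (2, -1)
[0] cruise on; wire := (-1, 2)
[1] dock on (suppress); wire := (-1, 1)
[2] escape on (inhibit); wire := none
[3] seek_light on (inhibit); wire := none
[4] align_heading on (suppress); wire := (2, -1)
output (2, -1) — from layer 4 (align_heading)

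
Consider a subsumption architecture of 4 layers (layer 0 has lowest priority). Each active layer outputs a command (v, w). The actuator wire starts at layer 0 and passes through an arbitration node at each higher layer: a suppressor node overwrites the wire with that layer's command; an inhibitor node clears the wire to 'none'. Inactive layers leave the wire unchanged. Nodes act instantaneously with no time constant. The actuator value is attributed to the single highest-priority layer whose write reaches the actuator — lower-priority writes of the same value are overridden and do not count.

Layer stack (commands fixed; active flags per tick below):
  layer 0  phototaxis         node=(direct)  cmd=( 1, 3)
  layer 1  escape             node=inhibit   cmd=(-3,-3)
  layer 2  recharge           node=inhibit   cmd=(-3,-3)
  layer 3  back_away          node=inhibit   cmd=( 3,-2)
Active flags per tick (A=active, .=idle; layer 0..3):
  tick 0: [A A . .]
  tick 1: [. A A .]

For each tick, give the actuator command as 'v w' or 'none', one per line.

tick 0:
  layer 0 (phototaxis) active — direct: (1, 3)
  layer 1 (escape) active — inhibits: none
  layer 2 (recharge) idle — unchanged: none
  layer 3 (back_away) idle — unchanged: none
  → actuator none
tick 1:
  layer 0 (phototaxis) idle — none
  layer 1 (escape) active — inhibits: none
  layer 2 (recharge) active — inhibits: none
  layer 3 (back_away) idle — unchanged: none
  → actuator none

none
none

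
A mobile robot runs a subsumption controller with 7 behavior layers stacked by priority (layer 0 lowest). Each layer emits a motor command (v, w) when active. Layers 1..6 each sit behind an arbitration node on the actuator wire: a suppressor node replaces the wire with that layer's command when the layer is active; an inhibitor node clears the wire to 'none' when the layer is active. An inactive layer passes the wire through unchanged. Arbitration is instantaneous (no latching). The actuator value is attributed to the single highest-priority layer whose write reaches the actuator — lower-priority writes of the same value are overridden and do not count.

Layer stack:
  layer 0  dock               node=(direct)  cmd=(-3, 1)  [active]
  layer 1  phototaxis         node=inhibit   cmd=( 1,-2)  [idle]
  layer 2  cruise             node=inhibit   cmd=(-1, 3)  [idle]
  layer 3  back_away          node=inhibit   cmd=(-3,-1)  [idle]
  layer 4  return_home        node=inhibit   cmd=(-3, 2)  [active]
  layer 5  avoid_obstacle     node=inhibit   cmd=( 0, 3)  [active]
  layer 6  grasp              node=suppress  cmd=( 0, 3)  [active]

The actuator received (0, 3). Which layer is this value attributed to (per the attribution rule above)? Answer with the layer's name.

[0] dock on; wire := (-3, 1)
[1] phototaxis off; pass (-3, 1)
[2] cruise off; pass (-3, 1)
[3] back_away off; pass (-3, 1)
[4] return_home on (inhibit); wire := none
[5] avoid_obstacle on (inhibit); wire := none
[6] grasp on (suppress); wire := (0, 3)
output (0, 3)
last writer: layer 6 = grasp

grasp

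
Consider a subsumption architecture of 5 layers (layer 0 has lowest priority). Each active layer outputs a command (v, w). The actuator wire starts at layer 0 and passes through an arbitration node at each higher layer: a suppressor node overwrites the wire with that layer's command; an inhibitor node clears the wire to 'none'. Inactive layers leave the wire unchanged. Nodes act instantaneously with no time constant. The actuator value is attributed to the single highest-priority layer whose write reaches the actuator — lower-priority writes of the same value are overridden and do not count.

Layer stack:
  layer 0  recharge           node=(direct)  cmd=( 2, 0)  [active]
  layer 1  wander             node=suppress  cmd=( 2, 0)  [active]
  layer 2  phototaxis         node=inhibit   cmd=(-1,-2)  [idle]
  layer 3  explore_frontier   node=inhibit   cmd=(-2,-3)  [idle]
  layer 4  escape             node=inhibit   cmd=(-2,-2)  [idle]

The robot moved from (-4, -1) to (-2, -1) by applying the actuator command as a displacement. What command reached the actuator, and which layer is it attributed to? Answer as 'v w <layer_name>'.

displacement = (-2, -1) − (-4, -1) = (2, 0)
[0] recharge on; wire := (2, 0)
[1] wander on (suppress); wire := (2, 0)
[2] phototaxis off; pass (2, 0)
[3] explore_frontier off; pass (2, 0)
[4] escape off; pass (2, 0)
output (2, 0) — from layer 1 (wander)

2 0 wander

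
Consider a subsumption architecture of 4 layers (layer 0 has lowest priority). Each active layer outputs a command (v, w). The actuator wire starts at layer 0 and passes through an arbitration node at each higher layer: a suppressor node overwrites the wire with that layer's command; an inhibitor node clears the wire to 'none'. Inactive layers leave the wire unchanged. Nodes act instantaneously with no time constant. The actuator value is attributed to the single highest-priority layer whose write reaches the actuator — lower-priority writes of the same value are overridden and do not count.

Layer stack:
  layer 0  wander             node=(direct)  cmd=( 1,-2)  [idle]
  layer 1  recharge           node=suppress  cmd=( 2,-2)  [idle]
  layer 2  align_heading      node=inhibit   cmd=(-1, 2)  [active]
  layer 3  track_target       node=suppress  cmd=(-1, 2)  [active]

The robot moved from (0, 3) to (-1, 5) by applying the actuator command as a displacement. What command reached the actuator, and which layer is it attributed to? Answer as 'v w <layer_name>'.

displacement = (-1, 5) − (0, 3) = (-1, 2)
[0] wander off; wire := none
[1] recharge off; pass none
[2] align_heading on (inhibit); wire := none
[3] track_target on (suppress); wire := (-1, 2)
output (-1, 2) — from layer 3 (track_target)

-1 2 track_target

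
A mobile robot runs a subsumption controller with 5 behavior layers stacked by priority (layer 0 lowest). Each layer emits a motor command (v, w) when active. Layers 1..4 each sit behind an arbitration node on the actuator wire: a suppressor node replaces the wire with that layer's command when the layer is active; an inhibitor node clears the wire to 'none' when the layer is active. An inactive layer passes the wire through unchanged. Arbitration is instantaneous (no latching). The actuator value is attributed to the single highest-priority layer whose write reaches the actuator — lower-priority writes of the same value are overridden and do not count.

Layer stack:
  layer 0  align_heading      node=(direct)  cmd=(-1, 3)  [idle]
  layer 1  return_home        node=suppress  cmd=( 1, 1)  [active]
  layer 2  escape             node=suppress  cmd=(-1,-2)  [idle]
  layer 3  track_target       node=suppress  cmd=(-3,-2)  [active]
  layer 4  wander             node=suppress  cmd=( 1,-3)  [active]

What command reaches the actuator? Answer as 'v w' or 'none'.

1 -3

L0 align_heading: idle → wire = none
L1 return_home: active, suppressor → wire = (1, 1)
L2 escape: idle → wire stays (1, 1)
L3 track_target: active, suppressor → wire = (-3, -2)
L4 wander: active, suppressor → wire = (1, -3)
actuator = (1, -3)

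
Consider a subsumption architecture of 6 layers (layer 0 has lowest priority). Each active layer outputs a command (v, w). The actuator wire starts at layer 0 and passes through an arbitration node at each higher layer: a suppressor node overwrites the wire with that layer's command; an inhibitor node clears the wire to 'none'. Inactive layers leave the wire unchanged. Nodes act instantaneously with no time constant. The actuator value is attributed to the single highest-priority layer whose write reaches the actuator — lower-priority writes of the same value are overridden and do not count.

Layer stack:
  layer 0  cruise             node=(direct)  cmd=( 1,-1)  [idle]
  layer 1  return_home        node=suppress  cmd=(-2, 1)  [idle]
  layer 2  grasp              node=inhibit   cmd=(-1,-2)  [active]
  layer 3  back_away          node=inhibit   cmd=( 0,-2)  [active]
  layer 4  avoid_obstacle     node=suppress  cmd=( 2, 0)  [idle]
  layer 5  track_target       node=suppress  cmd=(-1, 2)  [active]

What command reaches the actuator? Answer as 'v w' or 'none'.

-1 2

L0 cruise: idle → wire = none
L1 return_home: idle → wire stays none
L2 grasp: active, inhibitor → wire = none
L3 back_away: active, inhibitor → wire = none
L4 avoid_obstacle: idle → wire stays none
L5 track_target: active, suppressor → wire = (-1, 2)
actuator = (-1, 2)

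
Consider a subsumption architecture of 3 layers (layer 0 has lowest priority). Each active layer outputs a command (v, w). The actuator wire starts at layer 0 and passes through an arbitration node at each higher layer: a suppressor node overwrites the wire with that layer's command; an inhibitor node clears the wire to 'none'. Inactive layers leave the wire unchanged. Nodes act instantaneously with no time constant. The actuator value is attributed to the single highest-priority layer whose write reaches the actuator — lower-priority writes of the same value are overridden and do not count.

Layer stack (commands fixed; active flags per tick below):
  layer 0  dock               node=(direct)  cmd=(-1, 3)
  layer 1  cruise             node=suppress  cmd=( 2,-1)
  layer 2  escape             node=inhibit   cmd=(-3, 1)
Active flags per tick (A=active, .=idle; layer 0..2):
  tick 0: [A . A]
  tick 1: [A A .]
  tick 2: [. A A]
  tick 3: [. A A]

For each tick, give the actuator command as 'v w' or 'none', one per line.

none
2 -1
none
none

tick 0:
  [0] dock on; wire := (-1, 3)
  [1] cruise off; pass (-1, 3)
  [2] escape on (inhibit); wire := none
  output none
tick 1:
  [0] dock on; wire := (-1, 3)
  [1] cruise on (suppress); wire := (2, -1)
  [2] escape off; pass (2, -1)
  output (2, -1)
tick 2:
  [0] dock off; wire := none
  [1] cruise on (suppress); wire := (2, -1)
  [2] escape on (inhibit); wire := none
  output none
tick 3:
  [0] dock off; wire := none
  [1] cruise on (suppress); wire := (2, -1)
  [2] escape on (inhibit); wire := none
  output none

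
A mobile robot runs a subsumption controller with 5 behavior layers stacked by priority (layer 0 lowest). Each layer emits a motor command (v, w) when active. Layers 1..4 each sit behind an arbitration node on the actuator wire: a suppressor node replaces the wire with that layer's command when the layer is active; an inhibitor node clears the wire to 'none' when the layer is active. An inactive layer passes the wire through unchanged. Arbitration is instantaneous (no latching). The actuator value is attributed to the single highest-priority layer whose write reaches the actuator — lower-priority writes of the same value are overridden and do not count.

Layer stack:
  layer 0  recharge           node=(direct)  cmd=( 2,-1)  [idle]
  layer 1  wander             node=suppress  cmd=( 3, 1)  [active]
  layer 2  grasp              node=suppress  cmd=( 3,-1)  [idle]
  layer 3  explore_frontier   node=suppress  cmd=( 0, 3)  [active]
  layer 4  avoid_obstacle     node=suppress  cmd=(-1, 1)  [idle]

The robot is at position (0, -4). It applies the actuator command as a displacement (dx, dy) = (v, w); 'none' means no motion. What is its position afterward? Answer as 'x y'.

L0 recharge: idle → wire = none
L1 wander: active, suppressor → wire = (3, 1)
L2 grasp: idle → wire stays (3, 1)
L3 explore_frontier: active, suppressor → wire = (0, 3)
L4 avoid_obstacle: idle → wire stays (0, 3)
actuator = (0, 3)
position: (0, -4) + (0, 3) = (0, -1)

0 -1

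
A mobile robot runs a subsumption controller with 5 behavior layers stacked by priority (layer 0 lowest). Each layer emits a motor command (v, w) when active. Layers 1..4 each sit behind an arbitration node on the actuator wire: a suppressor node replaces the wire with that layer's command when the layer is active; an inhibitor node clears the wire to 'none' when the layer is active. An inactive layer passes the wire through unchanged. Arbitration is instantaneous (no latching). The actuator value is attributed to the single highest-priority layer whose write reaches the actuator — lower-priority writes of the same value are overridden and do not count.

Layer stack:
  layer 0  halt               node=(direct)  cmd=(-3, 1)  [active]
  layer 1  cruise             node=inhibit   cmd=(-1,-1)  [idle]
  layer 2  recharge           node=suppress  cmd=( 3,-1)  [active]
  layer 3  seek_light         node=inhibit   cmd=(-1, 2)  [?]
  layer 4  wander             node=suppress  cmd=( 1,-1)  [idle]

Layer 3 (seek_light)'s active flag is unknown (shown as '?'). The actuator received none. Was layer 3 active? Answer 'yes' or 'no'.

yes

If layer 3 is active=yes:
  actuator would be none
If layer 3 is active=no:
  actuator would be (3, -1)
Observed none, so layer 3 was active.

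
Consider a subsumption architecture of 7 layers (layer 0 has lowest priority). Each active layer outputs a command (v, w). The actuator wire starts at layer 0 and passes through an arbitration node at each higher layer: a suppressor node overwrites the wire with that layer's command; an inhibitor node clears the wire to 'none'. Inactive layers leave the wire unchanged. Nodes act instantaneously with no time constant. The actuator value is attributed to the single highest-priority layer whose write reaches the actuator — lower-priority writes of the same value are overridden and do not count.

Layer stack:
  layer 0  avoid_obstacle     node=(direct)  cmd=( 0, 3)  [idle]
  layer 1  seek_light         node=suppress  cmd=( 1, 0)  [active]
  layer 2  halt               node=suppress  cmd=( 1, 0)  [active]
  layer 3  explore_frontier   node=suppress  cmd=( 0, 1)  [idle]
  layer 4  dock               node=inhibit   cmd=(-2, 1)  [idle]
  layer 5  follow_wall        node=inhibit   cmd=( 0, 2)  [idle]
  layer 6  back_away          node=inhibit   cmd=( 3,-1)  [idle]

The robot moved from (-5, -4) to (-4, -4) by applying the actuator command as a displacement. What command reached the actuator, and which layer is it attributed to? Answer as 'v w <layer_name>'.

displacement = (-4, -4) − (-5, -4) = (1, 0)
[0] avoid_obstacle off; wire := none
[1] seek_light on (suppress); wire := (1, 0)
[2] halt on (suppress); wire := (1, 0)
[3] explore_frontier off; pass (1, 0)
[4] dock off; pass (1, 0)
[5] follow_wall off; pass (1, 0)
[6] back_away off; pass (1, 0)
output (1, 0) — from layer 2 (halt)

1 0 halt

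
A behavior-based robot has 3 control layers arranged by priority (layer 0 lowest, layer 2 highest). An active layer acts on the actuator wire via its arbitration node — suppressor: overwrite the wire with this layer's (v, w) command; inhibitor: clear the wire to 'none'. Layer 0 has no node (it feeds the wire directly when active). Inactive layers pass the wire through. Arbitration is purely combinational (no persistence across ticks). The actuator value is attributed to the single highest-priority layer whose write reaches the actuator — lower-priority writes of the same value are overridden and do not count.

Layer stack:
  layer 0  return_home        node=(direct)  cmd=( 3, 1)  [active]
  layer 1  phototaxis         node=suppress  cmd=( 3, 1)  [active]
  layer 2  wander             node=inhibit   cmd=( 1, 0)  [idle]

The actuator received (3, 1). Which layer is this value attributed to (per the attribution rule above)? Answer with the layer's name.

phototaxis

[0] return_home on; wire := (3, 1)
[1] phototaxis on (suppress); wire := (3, 1)
[2] wander off; pass (3, 1)
output (3, 1)
last writer: layer 1 = phototaxis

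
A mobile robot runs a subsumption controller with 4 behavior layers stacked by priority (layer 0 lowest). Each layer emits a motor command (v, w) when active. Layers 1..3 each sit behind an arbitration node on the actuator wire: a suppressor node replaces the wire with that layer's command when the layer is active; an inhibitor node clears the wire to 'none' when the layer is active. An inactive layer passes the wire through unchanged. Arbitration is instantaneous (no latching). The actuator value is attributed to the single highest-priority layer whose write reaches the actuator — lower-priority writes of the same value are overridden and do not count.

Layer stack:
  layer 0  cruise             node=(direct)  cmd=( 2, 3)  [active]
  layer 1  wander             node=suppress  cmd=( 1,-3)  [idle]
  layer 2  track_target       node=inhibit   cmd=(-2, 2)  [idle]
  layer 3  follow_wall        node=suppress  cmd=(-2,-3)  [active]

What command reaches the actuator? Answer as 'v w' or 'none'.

L0 cruise: active, feeds wire = (2, 3)
L1 wander: idle → wire stays (2, 3)
L2 track_target: idle → wire stays (2, 3)
L3 follow_wall: active, suppressor → wire = (-2, -3)
actuator = (-2, -3)

-2 -3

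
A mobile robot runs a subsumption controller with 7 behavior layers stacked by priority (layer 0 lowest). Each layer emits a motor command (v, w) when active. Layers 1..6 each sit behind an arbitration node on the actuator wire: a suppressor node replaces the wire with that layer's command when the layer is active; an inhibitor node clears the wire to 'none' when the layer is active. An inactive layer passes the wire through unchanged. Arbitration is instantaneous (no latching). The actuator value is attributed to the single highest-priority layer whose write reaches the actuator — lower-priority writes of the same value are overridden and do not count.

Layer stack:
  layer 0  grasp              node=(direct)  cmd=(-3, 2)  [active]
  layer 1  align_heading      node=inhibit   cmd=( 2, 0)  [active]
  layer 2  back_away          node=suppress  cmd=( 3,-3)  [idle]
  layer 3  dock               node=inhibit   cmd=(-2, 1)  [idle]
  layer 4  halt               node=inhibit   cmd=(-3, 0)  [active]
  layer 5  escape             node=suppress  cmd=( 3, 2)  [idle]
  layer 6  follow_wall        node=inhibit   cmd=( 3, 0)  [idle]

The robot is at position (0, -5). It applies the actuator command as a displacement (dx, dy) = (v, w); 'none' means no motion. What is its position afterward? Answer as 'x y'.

0 -5

L0 grasp: active, feeds wire = (-3, 2)
L1 align_heading: active, inhibitor → wire = none
L2 back_away: idle → wire stays none
L3 dock: idle → wire stays none
L4 halt: active, inhibitor → wire = none
L5 escape: idle → wire stays none
L6 follow_wall: idle → wire stays none
actuator = none
position: (0, -5) + none = (0, -5)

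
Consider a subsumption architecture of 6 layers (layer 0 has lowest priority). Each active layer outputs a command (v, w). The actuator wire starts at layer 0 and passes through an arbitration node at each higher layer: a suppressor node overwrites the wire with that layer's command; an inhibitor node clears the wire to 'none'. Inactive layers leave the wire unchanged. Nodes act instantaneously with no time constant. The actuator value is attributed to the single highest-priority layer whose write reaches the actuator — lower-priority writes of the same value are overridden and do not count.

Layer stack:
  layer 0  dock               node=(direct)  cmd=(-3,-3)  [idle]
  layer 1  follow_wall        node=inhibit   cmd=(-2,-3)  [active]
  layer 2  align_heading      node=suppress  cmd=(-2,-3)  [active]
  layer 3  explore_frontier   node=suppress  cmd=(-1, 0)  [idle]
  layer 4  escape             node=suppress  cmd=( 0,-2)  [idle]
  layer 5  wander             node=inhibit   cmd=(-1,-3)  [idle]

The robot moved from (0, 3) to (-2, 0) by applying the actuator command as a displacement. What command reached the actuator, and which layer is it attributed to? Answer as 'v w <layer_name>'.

-2 -3 align_heading

displacement = (-2, 0) − (0, 3) = (-2, -3)
L0 dock: idle → wire = none
L1 follow_wall: active, inhibitor → wire = none
L2 align_heading: active, suppressor → wire = (-2, -3)
L3 explore_frontier: idle → wire stays (-2, -3)
L4 escape: idle → wire stays (-2, -3)
L5 wander: idle → wire stays (-2, -3)
actuator = (-2, -3) — from layer 2 (align_heading)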